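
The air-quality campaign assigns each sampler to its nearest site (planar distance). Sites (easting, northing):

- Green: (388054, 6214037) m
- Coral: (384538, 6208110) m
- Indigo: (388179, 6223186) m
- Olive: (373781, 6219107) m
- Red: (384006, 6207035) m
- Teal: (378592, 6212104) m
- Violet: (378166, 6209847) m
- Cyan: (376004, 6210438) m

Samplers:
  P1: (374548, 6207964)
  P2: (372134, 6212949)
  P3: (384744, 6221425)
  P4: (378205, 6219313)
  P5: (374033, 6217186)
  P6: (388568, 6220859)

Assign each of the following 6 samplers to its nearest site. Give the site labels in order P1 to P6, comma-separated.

P1 → Cyan (d²=8240612.00)
P2 → Cyan (d²=21282021.00)
P3 → Indigo (d²=14900346.00)
P4 → Olive (d²=19614212.00)
P5 → Olive (d²=3753745.00)
P6 → Indigo (d²=5566250.00)

Cyan, Cyan, Indigo, Olive, Olive, Indigo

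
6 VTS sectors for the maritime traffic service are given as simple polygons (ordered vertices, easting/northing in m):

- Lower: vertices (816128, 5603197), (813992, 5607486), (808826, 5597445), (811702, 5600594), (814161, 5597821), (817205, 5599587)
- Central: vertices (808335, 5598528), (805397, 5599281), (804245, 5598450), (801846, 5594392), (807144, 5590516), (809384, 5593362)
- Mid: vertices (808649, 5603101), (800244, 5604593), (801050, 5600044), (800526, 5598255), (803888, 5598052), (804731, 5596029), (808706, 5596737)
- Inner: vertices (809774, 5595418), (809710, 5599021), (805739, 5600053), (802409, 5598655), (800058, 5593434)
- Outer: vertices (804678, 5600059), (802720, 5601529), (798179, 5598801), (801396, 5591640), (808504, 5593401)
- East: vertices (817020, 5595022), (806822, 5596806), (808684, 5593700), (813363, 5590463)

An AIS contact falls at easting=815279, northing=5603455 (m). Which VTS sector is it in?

Cast a ray rightward from (815279, 5603455). For each polygon, the edges (by vertex number in listed order) whose endpoints lie on opposite sides of northing = 5603455, where each meets that height, and whether that is right or left of the point:
Lower: 1–2 at easting≈815999.5 (right), 2–3 at easting≈811918.1 (left) → 1 crossing.
Central: no edge straddles that height → 0 crossings.
Mid: 1–2 at easting≈806654.8 (left), 2–3 at easting≈800445.6 (left) → 0 crossings.
Inner: no edge straddles that height → 0 crossings.
Outer: no edge straddles that height → 0 crossings.
East: no edge straddles that height → 0 crossings.
Only Lower has an odd count, so the point is inside Lower.

Lower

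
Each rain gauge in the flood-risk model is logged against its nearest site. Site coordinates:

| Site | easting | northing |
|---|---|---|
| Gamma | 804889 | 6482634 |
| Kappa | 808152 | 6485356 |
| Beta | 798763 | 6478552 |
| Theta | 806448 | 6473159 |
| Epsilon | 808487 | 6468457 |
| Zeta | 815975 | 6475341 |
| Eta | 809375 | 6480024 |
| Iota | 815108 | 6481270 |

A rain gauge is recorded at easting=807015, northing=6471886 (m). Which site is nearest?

Theta

Squared distances to each site:
Gamma: 120039380.000; Kappa: 182733669.000; Beta: 112531060.000; Theta: 1942018.000; Epsilon: 13924825.000; Zeta: 92218625.000; Eta: 71796644.000; Iota: 153556105.000.
Minimum at Theta.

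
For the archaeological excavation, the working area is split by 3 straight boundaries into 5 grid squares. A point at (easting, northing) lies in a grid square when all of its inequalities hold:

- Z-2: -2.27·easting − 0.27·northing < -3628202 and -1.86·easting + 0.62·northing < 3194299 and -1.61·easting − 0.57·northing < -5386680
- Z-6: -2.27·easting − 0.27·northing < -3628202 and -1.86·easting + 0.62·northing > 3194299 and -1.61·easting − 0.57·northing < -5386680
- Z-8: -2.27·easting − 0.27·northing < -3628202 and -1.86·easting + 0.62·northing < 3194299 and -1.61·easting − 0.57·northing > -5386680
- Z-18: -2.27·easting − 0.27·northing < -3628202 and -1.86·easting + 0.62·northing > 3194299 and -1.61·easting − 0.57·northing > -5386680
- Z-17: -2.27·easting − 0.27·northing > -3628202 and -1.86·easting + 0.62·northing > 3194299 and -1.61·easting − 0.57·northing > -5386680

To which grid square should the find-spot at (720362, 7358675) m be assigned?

-2.27·720362 − 0.27·7358675 = -3622063.990, which is > -3628202
-1.86·720362 + 0.62·7358675 = 3222505.180, which is > 3194299
-1.61·720362 − 0.57·7358675 = -5354227.570, which is > -5386680
This sign pattern matches Z-17.

Z-17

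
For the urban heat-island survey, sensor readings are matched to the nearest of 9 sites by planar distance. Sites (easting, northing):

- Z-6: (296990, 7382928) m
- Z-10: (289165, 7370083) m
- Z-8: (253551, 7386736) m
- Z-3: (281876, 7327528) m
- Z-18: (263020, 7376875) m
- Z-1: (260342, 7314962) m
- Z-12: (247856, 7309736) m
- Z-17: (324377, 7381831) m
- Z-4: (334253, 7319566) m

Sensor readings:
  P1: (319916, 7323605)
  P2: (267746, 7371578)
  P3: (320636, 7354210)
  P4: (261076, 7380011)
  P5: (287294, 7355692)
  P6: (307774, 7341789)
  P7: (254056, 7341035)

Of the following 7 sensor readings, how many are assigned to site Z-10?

P1 → Z-4
P2 → Z-18
P3 → Z-17
P4 → Z-18
P5 → Z-10
P6 → Z-3
P7 → Z-1
1 of the 7 goes to Z-10.

1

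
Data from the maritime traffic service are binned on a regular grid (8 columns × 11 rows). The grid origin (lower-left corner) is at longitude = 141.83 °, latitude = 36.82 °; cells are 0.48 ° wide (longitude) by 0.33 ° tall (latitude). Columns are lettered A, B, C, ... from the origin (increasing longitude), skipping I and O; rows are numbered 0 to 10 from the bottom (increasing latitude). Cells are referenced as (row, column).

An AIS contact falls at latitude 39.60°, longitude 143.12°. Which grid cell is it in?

(8, C)

Column index: ⌊(143.12 − 141.83) / 0.48⌋ = ⌊2.687⌋ = 2 → column C
Row offset from origin: ⌊(39.60 − 36.82) / 0.33⌋ = ⌊8.424⌋ = 8 → row 8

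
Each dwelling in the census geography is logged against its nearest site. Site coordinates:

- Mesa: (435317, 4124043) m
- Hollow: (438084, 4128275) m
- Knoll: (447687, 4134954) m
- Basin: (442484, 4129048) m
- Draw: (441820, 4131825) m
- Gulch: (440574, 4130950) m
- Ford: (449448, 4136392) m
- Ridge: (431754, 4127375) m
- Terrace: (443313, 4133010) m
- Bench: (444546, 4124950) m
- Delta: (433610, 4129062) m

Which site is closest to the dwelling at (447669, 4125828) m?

Squared distances to each site:
Mesa: 155758129.000; Hollow: 97860034.000; Knoll: 83284200.000; Basin: 37252625.000; Draw: 70174810.000; Gulch: 76573909.000; Ford: 114762937.000; Ridge: 255680434.000; Terrace: 70555860.000; Bench: 10524013.000; Delta: 208114237.000.
Minimum at Bench.

Bench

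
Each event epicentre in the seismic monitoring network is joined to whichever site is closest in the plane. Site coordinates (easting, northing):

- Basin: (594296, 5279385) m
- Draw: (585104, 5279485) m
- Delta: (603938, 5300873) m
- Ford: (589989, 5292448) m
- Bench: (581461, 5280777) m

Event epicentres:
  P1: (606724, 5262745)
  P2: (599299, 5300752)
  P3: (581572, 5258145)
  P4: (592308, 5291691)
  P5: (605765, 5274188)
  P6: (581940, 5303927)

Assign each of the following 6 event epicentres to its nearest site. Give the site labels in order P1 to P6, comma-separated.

Basin, Delta, Draw, Ford, Basin, Ford

P1 → Basin (d²=431344784.00)
P2 → Delta (d²=21534962.00)
P3 → Draw (d²=467870624.00)
P4 → Ford (d²=5950810.00)
P5 → Basin (d²=158546770.00)
P6 → Ford (d²=196553842.00)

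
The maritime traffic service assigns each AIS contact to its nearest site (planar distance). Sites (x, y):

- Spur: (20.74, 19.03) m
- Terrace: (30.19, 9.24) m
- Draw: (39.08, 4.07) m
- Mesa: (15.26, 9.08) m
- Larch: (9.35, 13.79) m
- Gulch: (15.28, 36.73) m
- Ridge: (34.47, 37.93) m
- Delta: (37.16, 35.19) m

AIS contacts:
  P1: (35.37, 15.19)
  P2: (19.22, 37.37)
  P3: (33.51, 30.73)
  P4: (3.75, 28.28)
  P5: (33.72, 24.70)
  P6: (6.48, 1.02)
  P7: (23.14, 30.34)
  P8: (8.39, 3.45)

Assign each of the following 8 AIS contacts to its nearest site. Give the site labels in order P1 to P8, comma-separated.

Terrace, Gulch, Delta, Gulch, Delta, Mesa, Gulch, Mesa

P1 → Terrace (d²=62.23)
P2 → Gulch (d²=15.93)
P3 → Delta (d²=33.21)
P4 → Gulch (d²=204.34)
P5 → Delta (d²=121.87)
P6 → Mesa (d²=142.05)
P7 → Gulch (d²=102.61)
P8 → Mesa (d²=78.89)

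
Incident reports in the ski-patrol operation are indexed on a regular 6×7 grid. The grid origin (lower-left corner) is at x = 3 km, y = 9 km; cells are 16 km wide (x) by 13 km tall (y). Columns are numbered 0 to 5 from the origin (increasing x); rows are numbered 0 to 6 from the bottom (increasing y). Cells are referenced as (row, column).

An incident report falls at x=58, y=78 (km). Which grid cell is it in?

Column index: ⌊(58 − 3) / 16⌋ = ⌊3.438⌋ = 3
Row offset from origin: ⌊(78 − 9) / 13⌋ = ⌊5.308⌋ = 5 → row 5

(5, 3)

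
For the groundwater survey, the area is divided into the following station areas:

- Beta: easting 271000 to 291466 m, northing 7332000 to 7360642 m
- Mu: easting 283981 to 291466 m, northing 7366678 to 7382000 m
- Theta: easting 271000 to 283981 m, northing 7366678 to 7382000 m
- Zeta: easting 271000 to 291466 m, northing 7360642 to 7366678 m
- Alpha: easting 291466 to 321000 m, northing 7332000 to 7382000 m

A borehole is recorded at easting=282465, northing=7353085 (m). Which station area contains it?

The point has easting = 282465 and northing = 7353085.
Only Beta satisfies 271000 ≤ easting ≤ 291466 and 7332000 ≤ northing ≤ 7360642.

Beta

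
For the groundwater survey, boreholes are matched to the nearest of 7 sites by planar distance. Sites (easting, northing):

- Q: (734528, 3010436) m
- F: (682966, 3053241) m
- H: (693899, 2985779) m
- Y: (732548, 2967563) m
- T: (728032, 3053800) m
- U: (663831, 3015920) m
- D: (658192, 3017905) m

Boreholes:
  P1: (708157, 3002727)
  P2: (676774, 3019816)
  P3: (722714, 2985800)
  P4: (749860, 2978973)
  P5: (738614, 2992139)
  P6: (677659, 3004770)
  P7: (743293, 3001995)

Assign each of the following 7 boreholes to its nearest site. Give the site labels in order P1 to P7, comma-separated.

P1 → H (d²=490525268.00)
P2 → U (d²=182700065.00)
P3 → Y (d²=429295725.00)
P4 → Y (d²=429893444.00)
P5 → Q (d²=351475605.00)
P6 → U (d²=315536084.00)
P7 → Q (d²=148075706.00)

H, U, Y, Y, Q, U, Q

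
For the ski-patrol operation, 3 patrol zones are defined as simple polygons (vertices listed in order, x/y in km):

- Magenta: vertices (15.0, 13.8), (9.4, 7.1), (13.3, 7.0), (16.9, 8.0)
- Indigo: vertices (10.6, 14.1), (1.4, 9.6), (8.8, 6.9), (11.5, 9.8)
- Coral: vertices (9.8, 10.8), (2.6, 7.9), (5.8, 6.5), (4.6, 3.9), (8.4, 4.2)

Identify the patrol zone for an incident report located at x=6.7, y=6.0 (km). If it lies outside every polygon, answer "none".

Cast a ray rightward from (6.7, 6.0). For each polygon, the edges (by vertex number in listed order) whose endpoints lie on opposite sides of y = 6.0, where each meets that height, and whether that is right or left of the point:
Magenta: no edge straddles that height → 0 crossings.
Indigo: no edge straddles that height → 0 crossings.
Coral: 3–4 at x≈5.57 (left), 5–1 at x≈8.78 (right) → 1 crossing.
Only Coral has an odd count, so the point is inside Coral.

Coral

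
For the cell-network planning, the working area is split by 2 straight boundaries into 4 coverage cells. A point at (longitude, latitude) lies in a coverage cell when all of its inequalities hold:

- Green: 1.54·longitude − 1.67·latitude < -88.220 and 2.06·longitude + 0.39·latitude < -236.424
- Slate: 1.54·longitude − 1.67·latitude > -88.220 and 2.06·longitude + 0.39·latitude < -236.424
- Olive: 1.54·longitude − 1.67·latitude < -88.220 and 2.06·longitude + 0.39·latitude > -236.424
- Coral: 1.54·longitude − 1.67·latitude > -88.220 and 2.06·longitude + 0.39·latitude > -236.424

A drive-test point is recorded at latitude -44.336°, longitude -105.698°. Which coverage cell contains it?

Olive

1.54·-105.698 − 1.67·-44.336 = -88.734, which is < -88.220
2.06·-105.698 + 0.39·-44.336 = -235.029, which is > -236.424
This sign pattern matches Olive.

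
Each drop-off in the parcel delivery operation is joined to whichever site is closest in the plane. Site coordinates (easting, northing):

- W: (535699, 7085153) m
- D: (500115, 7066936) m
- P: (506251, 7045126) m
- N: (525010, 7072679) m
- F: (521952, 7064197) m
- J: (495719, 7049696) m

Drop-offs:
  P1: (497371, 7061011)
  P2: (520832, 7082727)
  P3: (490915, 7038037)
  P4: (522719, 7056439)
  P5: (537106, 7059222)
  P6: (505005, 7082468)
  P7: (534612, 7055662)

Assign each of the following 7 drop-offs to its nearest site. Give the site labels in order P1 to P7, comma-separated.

P1 → D (d²=42635161.00)
P2 → N (d²=118417988.00)
P3 → J (d²=159010697.00)
P4 → F (d²=60774853.00)
P5 → F (d²=254394341.00)
P6 → D (d²=265155124.00)
P7 → F (d²=233121825.00)

D, N, J, F, F, D, F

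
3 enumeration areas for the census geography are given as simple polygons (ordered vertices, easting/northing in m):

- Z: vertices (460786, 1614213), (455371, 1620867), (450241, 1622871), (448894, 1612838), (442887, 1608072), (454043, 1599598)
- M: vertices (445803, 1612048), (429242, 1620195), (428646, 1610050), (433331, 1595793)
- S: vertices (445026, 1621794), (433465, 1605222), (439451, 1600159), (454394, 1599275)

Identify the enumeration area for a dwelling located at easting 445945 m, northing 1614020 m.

S

Cast a ray rightward from (445945, 1614020). For each polygon, the edges (by vertex number in listed order) whose endpoints lie on opposite sides of northing = 1614020, where each meets that height, and whether that is right or left of the point:
Z: 3–4 at easting≈449052.7 (right), 6–1 at easting≈460697.0 (right) → 2 crossings.
M: 1–2 at easting≈441794.4 (left), 2–3 at easting≈428879.2 (left) → 0 crossings.
S: 1–2 at easting≈439602.7 (left), 4–1 at easting≈448260.0 (right) → 1 crossing.
Only S has an odd count, so the point is inside S.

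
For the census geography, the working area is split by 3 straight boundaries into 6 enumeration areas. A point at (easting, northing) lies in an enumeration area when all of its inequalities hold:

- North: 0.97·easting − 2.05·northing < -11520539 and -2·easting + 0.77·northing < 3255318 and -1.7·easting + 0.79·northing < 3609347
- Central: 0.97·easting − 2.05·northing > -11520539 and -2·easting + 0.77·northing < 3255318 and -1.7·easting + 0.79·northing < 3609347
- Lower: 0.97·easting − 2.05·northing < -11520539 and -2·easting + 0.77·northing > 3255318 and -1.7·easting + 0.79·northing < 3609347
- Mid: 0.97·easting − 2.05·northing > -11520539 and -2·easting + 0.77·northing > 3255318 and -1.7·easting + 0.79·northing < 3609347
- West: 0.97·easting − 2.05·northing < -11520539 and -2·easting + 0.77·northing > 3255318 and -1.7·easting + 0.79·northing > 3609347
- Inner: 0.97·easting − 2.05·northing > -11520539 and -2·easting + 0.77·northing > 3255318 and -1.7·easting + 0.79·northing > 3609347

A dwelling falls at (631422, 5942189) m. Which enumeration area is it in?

West

0.97·631422 − 2.05·5942189 = -11569008.110, which is < -11520539
-2·631422 + 0.77·5942189 = 3312641.530, which is > 3255318
-1.7·631422 + 0.79·5942189 = 3620911.910, which is > 3609347
This sign pattern matches West.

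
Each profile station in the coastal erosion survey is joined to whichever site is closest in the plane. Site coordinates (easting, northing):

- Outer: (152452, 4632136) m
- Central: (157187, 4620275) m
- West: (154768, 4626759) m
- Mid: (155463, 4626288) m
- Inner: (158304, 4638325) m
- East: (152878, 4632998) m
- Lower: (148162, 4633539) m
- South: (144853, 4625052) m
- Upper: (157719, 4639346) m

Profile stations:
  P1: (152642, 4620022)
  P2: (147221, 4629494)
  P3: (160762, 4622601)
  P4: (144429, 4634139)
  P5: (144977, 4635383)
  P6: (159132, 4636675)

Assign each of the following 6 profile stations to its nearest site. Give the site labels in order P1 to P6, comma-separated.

P1 → Central (d²=20721034.00)
P2 → Lower (d²=17247506.00)
P3 → Central (d²=18190901.00)
P4 → Lower (d²=14295289.00)
P5 → Lower (d²=13544561.00)
P6 → Inner (d²=3408084.00)

Central, Lower, Central, Lower, Lower, Inner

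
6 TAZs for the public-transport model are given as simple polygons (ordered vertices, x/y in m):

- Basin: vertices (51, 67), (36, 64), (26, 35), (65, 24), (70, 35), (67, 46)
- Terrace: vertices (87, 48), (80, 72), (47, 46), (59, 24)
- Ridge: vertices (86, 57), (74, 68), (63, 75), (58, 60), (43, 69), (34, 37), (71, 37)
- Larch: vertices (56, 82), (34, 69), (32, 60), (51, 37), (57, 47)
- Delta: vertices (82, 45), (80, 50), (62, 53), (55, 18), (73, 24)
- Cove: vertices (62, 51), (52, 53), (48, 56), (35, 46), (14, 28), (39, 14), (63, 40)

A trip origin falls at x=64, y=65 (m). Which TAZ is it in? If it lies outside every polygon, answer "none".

Ridge

Cast a ray rightward from (64, 65). For each polygon, the edges (by vertex number in listed order) whose endpoints lie on opposite sides of y = 65, where each meets that height, and whether that is right or left of the point:
Basin: 1–2 at x≈41.0 (left), 6–1 at x≈52.5 (left) → 0 crossings.
Terrace: 1–2 at x≈82.0 (right), 2–3 at x≈71.1 (right) → 2 crossings.
Ridge: 1–2 at x≈77.3 (right), 3–4 at x≈59.7 (left), 4–5 at x≈49.7 (left), 5–6 at x≈41.9 (left) → 1 crossing.
Larch: 2–3 at x≈33.1 (left), 5–1 at x≈56.5 (left) → 0 crossings.
Delta: no edge straddles that height → 0 crossings.
Cove: no edge straddles that height → 0 crossings.
Only Ridge has an odd count, so the point is inside Ridge.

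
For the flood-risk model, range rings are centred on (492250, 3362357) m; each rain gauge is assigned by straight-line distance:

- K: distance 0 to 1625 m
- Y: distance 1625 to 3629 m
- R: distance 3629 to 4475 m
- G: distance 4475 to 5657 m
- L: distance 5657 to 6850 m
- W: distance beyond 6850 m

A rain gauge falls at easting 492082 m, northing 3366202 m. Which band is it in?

Distance = √((492082−492250)² + (3366202−3362357)²) = √(28224.000 + 14784025.000) = 3848.668 m.
3629 ≤ 3848.668 < 4475 → R.

R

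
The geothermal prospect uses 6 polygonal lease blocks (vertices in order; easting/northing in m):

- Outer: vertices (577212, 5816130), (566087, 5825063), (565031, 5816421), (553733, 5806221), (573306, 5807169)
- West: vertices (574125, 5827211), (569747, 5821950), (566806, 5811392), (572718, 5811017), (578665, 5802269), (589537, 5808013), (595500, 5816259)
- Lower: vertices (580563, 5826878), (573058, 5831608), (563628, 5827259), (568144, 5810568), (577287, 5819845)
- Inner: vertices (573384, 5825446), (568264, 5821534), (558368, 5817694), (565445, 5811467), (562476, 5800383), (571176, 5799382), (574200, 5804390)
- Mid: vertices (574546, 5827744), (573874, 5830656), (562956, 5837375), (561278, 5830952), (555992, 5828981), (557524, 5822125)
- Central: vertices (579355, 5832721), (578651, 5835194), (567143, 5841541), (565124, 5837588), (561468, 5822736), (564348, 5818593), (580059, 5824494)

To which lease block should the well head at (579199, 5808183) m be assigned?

West

Cast a ray rightward from (579199, 5808183). For each polygon, the edges (by vertex number in listed order) whose endpoints lie on opposite sides of northing = 5808183, where each meets that height, and whether that is right or left of the point:
Outer: 3–4 at easting≈555906.2 (left), 5–1 at easting≈573748.0 (left) → 0 crossings.
West: 4–5 at easting≈574644.6 (left), 6–7 at easting≈589659.9 (right) → 1 crossing.
Lower: no edge straddles that height → 0 crossings.
Inner: 4–5 at easting≈564565.3 (left), 7–1 at easting≈574053.0 (left) → 0 crossings.
Mid: no edge straddles that height → 0 crossings.
Central: no edge straddles that height → 0 crossings.
Only West has an odd count, so the point is inside West.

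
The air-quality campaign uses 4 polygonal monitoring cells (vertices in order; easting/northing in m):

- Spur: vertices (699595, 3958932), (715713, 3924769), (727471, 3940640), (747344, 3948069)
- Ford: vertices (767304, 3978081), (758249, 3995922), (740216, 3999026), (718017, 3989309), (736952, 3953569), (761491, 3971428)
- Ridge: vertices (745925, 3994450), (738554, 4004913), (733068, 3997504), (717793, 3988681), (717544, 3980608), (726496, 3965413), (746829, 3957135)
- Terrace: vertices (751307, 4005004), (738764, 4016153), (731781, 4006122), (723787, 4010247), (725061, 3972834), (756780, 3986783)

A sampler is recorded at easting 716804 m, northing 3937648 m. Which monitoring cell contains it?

Cast a ray rightward from (716804, 3937648). For each polygon, the edges (by vertex number in listed order) whose endpoints lie on opposite sides of northing = 3937648, where each meets that height, and whether that is right or left of the point:
Spur: 1–2 at easting≈709636.7 (left), 2–3 at easting≈725254.4 (right) → 1 crossing.
Ford: no edge straddles that height → 0 crossings.
Ridge: no edge straddles that height → 0 crossings.
Terrace: no edge straddles that height → 0 crossings.
Only Spur has an odd count, so the point is inside Spur.

Spur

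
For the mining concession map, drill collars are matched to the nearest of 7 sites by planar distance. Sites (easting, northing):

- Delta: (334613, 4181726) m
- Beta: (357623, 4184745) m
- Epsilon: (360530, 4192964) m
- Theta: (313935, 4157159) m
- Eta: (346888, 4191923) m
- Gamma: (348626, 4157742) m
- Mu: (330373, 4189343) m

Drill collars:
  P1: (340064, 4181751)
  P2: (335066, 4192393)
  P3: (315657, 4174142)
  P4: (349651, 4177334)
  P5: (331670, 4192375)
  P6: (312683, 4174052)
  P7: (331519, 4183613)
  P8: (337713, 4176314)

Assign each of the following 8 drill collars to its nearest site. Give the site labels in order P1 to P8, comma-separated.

P1 → Delta (d²=29714026.00)
P2 → Mu (d²=31326749.00)
P3 → Theta (d²=291387573.00)
P4 → Beta (d²=118475705.00)
P5 → Mu (d²=10875233.00)
P6 → Theta (d²=286940953.00)
P7 → Delta (d²=13133605.00)
P8 → Delta (d²=38899744.00)

Delta, Mu, Theta, Beta, Mu, Theta, Delta, Delta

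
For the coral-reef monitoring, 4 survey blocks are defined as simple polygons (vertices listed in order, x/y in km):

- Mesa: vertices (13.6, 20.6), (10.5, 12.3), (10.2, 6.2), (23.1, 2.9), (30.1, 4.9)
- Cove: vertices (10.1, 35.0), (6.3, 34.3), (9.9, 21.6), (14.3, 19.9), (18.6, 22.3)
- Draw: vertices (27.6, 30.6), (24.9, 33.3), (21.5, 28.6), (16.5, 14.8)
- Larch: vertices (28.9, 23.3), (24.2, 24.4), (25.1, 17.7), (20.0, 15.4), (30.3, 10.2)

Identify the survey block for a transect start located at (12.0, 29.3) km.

Cove

Cast a ray rightward from (12.0, 29.3). For each polygon, the edges (by vertex number in listed order) whose endpoints lie on opposite sides of y = 29.3, where each meets that height, and whether that is right or left of the point:
Mesa: no edge straddles that height → 0 crossings.
Cove: 2–3 at x≈7.72 (left), 5–1 at x≈13.91 (right) → 1 crossing.
Draw: 2–3 at x≈22.01 (right), 4–1 at x≈26.69 (right) → 2 crossings.
Larch: no edge straddles that height → 0 crossings.
Only Cove has an odd count, so the point is inside Cove.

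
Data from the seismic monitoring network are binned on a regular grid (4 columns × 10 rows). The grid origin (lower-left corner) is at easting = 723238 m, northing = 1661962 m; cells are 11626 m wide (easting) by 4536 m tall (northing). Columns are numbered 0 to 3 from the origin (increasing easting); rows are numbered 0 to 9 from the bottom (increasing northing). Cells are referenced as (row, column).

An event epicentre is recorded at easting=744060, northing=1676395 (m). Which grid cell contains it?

Column index: ⌊(744060 − 723238) / 11626⌋ = ⌊1.791⌋ = 1
Row offset from origin: ⌊(1676395 − 1661962) / 4536⌋ = ⌊3.182⌋ = 3 → row 3

(3, 1)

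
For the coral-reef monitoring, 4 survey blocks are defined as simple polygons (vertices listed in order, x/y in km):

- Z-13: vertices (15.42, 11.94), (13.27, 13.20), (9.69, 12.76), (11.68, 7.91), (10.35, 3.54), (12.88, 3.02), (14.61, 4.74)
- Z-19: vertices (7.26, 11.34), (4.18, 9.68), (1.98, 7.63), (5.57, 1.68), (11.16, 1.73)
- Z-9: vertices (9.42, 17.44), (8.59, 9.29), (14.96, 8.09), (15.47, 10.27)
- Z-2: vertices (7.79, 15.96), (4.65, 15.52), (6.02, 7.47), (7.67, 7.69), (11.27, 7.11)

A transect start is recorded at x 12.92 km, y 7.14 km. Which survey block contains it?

Z-13

Cast a ray rightward from (12.92, 7.14). For each polygon, the edges (by vertex number in listed order) whose endpoints lie on opposite sides of y = 7.14, where each meets that height, and whether that is right or left of the point:
Z-13: 4–5 at x≈11.446 (left), 7–1 at x≈14.880 (right) → 1 crossing.
Z-19: 3–4 at x≈2.276 (left), 5–1 at x≈8.964 (left) → 0 crossings.
Z-9: no edge straddles that height → 0 crossings.
Z-2: 4–5 at x≈11.084 (left), 5–1 at x≈11.258 (left) → 0 crossings.
Only Z-13 has an odd count, so the point is inside Z-13.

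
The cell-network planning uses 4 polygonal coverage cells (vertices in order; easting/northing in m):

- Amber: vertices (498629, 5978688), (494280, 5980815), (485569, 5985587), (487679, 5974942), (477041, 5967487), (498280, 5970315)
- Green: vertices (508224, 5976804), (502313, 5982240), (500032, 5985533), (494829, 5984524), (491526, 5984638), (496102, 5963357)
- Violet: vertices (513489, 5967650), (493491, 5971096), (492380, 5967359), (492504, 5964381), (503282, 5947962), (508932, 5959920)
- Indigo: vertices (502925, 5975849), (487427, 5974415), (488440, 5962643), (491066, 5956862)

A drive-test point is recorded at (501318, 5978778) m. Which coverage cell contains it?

Cast a ray rightward from (501318, 5978778). For each polygon, the edges (by vertex number in listed order) whose endpoints lie on opposite sides of northing = 5978778, where each meets that height, and whether that is right or left of the point:
Amber: 1–2 at easting≈498445.0 (left), 3–4 at easting≈486918.6 (left) → 0 crossings.
Green: 1–2 at easting≈506077.5 (right), 5–6 at easting≈492786.1 (left) → 1 crossing.
Violet: no edge straddles that height → 0 crossings.
Indigo: no edge straddles that height → 0 crossings.
Only Green has an odd count, so the point is inside Green.

Green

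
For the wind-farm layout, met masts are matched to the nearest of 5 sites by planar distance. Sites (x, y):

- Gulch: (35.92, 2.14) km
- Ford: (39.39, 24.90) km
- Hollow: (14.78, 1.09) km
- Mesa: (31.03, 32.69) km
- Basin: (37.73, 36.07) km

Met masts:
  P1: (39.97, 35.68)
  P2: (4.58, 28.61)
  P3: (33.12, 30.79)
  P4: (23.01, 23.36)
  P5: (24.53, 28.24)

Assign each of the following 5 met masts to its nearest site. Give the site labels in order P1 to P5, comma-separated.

Basin, Mesa, Mesa, Mesa, Mesa

P1 → Basin (d²=5.17)
P2 → Mesa (d²=716.25)
P3 → Mesa (d²=7.98)
P4 → Mesa (d²=151.37)
P5 → Mesa (d²=62.05)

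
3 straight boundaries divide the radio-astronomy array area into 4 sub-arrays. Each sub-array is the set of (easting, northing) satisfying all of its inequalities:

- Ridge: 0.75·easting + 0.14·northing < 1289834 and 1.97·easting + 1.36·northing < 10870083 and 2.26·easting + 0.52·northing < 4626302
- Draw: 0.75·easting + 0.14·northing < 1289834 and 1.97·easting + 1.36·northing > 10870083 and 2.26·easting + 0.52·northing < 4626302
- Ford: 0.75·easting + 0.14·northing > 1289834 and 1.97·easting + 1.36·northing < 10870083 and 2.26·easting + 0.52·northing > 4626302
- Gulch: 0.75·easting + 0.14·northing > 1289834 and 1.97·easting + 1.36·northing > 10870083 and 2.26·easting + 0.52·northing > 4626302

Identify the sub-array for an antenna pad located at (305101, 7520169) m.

Ridge

0.75·305101 + 0.14·7520169 = 1281649.410, which is < 1289834
1.97·305101 + 1.36·7520169 = 10828478.810, which is < 10870083
2.26·305101 + 0.52·7520169 = 4600016.140, which is < 4626302
This sign pattern matches Ridge.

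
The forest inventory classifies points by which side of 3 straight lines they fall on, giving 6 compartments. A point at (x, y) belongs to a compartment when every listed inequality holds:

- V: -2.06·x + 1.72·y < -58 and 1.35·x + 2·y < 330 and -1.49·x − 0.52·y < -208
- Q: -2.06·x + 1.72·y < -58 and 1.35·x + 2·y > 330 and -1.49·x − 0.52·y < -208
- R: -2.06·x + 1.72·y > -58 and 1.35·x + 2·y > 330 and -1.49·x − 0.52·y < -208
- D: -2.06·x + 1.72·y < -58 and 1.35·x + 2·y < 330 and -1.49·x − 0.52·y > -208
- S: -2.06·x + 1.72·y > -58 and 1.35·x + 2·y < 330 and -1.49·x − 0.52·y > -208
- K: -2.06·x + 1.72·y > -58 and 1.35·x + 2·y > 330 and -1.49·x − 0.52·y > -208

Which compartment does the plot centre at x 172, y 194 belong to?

R

-2.06·172 + 1.72·194 = -20.640, which is > -58
1.35·172 + 2·194 = 620.200, which is > 330
-1.49·172 − 0.52·194 = -357.160, which is < -208
This sign pattern matches R.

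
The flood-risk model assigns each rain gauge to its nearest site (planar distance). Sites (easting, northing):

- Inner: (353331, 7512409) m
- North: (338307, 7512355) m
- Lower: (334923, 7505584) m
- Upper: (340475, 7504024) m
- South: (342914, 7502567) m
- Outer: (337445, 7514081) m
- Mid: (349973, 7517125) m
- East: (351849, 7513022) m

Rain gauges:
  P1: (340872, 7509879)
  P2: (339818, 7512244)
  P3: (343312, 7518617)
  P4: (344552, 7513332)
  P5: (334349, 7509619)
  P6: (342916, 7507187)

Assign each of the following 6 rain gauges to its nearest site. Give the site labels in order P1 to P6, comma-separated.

P1 → North (d²=12709801.00)
P2 → North (d²=2295442.00)
P3 → Mid (d²=46594985.00)
P4 → North (d²=39954554.00)
P5 → Lower (d²=16610701.00)
P6 → Upper (d²=15963050.00)

North, North, Mid, North, Lower, Upper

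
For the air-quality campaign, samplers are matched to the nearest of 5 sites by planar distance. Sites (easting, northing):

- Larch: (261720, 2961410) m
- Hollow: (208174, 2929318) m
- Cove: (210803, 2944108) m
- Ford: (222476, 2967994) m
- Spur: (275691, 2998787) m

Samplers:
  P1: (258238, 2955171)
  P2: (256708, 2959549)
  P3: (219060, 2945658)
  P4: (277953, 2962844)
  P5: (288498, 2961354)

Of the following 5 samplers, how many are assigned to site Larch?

P1 → Larch
P2 → Larch
P3 → Cove
P4 → Larch
P5 → Larch
4 of the 5 go to Larch.

4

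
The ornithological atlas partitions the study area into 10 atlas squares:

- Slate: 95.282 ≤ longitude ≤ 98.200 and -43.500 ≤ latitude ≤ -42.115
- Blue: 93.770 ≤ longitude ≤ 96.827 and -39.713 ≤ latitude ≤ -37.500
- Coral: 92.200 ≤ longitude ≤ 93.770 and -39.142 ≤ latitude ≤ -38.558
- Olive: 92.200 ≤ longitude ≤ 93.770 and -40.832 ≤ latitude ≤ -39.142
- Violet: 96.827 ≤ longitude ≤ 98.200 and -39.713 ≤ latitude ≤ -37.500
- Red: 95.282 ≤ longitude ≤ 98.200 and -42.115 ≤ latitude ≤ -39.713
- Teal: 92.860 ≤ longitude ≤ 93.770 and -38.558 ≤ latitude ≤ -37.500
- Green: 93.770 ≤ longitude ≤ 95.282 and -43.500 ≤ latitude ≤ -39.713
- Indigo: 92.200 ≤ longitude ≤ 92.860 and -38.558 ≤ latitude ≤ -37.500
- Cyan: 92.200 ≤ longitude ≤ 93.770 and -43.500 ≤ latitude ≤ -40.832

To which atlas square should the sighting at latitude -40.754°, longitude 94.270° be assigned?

Green

The point has longitude = 94.270 and latitude = -40.754.
Only Green satisfies 93.770 ≤ longitude ≤ 95.282 and -43.500 ≤ latitude ≤ -39.713.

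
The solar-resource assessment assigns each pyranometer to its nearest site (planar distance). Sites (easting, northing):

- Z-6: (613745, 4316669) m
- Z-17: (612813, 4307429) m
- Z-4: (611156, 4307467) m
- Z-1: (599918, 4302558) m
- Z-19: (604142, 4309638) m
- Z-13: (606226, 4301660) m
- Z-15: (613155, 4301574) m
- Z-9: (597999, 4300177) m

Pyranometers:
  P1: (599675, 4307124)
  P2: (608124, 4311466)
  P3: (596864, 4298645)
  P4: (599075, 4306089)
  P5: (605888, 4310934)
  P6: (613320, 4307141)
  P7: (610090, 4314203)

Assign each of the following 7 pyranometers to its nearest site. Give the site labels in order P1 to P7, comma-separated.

P1 → Z-1 (d²=20907405.00)
P2 → Z-19 (d²=19197908.00)
P3 → Z-9 (d²=3635249.00)
P4 → Z-1 (d²=13178610.00)
P5 → Z-19 (d²=4728132.00)
P6 → Z-17 (d²=339993.00)
P7 → Z-6 (d²=19440181.00)

Z-1, Z-19, Z-9, Z-1, Z-19, Z-17, Z-6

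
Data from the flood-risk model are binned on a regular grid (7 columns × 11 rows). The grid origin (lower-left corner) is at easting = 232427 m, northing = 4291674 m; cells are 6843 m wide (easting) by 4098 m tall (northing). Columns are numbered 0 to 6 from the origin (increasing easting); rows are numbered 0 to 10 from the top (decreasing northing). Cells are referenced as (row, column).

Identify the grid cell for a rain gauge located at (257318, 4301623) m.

(8, 3)

Column index: ⌊(257318 − 232427) / 6843⌋ = ⌊3.637⌋ = 3
Row offset from origin: ⌊(4301623 − 4291674) / 4098⌋ = ⌊2.428⌋ = 2 → row 8 (counted from top)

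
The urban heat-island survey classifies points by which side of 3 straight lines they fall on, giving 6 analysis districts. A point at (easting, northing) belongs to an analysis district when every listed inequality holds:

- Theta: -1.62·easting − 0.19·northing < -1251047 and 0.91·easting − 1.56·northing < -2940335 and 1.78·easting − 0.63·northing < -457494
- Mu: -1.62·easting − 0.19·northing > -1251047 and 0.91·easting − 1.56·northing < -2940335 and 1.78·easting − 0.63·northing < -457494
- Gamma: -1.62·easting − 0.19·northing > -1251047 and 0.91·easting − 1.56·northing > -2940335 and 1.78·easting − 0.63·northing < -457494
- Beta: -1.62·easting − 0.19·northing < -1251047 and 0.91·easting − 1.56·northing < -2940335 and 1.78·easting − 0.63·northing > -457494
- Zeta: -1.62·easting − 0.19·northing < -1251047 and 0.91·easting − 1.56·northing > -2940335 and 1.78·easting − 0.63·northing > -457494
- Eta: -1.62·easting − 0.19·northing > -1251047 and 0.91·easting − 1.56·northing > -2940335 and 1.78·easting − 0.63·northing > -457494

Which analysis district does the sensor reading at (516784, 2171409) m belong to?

Eta

-1.62·516784 − 0.19·2171409 = -1249757.790, which is > -1251047
0.91·516784 − 1.56·2171409 = -2917124.600, which is > -2940335
1.78·516784 − 0.63·2171409 = -448112.150, which is > -457494
This sign pattern matches Eta.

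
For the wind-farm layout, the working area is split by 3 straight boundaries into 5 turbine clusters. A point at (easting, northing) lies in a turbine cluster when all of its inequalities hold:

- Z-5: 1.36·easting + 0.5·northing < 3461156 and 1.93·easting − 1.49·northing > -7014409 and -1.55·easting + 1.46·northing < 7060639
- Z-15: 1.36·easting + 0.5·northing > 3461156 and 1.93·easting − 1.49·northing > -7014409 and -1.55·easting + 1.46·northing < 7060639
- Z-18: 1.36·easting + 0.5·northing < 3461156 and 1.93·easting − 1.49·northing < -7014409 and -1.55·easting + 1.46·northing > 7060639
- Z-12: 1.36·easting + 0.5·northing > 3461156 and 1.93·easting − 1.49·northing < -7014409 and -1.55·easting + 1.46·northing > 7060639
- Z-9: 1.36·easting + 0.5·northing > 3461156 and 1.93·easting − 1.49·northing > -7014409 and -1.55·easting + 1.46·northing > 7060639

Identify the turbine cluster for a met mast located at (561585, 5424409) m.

Z-15

1.36·561585 + 0.5·5424409 = 3475960.100, which is > 3461156
1.93·561585 − 1.49·5424409 = -6998510.360, which is > -7014409
-1.55·561585 + 1.46·5424409 = 7049180.390, which is < 7060639
This sign pattern matches Z-15.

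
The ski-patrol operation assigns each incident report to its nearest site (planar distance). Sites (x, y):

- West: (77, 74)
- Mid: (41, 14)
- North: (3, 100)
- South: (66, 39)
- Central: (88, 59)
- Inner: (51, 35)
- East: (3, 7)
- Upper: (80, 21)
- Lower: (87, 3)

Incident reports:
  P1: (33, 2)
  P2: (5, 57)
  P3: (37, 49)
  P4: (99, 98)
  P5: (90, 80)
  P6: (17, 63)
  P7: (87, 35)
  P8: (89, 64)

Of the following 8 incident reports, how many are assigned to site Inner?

1

P1 → Mid
P2 → North
P3 → Inner
P4 → West
P5 → West
P6 → North
P7 → Upper
P8 → Central
1 of the 8 goes to Inner.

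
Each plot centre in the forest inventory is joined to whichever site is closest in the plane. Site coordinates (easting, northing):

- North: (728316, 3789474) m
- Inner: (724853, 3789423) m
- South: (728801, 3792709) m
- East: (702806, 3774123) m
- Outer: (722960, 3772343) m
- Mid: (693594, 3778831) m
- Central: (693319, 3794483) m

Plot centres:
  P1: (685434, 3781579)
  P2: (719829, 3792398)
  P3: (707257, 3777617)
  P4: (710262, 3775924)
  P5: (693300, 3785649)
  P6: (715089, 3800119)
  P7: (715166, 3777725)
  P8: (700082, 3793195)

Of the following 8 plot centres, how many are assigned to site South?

P1 → Mid
P2 → Inner
P3 → East
P4 → East
P5 → Mid
P6 → Inner
P7 → Outer
P8 → Central
0 of the 8 go to South.

0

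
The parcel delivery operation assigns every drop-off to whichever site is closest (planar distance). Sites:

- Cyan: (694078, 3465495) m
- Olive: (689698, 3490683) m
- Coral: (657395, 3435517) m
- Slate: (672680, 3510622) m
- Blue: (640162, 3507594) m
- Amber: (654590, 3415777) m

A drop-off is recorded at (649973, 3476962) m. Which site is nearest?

Blue

Squared distances to each site:
Cyan: 2076743114.000; Olive: 1766341466.000; Coral: 1772774109.000; Slate: 1648603449.000; Blue: 1034575145.000; Amber: 3764920914.000.
Minimum at Blue.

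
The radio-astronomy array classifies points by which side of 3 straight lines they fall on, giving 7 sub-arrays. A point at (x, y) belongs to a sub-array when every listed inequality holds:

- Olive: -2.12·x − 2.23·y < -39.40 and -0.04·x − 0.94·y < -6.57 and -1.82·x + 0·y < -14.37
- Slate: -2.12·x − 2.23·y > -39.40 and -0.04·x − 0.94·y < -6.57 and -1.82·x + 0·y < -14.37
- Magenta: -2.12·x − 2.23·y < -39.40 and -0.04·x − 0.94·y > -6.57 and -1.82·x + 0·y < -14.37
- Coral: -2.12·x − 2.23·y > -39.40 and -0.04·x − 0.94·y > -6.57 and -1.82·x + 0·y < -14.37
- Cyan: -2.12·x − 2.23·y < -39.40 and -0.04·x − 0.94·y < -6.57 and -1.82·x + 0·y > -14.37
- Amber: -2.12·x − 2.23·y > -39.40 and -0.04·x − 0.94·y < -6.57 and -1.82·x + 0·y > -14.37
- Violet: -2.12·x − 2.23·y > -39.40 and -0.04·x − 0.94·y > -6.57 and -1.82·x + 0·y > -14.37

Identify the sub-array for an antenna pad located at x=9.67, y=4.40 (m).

Coral

-2.12·9.67 − 2.23·4.40 = -30.312, which is > -39.40
-0.04·9.67 − 0.94·4.40 = -4.523, which is > -6.57
-1.82·9.67 + 0·4.40 = -17.599, which is < -14.37
This sign pattern matches Coral.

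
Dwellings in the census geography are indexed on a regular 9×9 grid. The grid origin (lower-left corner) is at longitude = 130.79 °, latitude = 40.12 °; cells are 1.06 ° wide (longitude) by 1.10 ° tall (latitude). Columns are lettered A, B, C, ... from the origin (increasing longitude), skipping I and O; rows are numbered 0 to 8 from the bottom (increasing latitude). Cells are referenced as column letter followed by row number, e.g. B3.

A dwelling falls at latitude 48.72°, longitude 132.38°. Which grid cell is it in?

B7

Column index: ⌊(132.38 − 130.79) / 1.06⌋ = ⌊1.500⌋ = 1 → column B
Row offset from origin: ⌊(48.72 − 40.12) / 1.10⌋ = ⌊7.818⌋ = 7 → row 7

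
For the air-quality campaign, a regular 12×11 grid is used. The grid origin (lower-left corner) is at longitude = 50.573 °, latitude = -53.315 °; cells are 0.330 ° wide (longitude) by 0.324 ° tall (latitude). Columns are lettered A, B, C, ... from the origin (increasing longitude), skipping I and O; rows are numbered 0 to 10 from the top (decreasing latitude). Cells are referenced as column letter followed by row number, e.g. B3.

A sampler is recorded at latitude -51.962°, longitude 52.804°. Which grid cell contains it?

Column index: ⌊(52.804 − 50.573) / 0.330⌋ = ⌊6.761⌋ = 6 → column G
Row offset from origin: ⌊(-51.962 − -53.315) / 0.324⌋ = ⌊4.176⌋ = 4 → row 6 (counted from top)

G6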